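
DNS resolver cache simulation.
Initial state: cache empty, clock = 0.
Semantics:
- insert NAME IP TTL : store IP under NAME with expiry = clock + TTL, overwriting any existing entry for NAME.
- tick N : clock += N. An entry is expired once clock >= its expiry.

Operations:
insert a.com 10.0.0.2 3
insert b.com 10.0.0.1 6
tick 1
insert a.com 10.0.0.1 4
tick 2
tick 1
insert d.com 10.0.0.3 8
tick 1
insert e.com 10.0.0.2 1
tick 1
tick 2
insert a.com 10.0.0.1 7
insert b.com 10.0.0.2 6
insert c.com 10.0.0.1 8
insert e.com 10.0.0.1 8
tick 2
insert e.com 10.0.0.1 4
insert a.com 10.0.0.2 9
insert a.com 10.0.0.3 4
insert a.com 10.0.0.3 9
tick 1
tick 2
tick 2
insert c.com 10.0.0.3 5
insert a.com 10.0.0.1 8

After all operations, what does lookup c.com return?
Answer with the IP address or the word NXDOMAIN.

Op 1: insert a.com -> 10.0.0.2 (expiry=0+3=3). clock=0
Op 2: insert b.com -> 10.0.0.1 (expiry=0+6=6). clock=0
Op 3: tick 1 -> clock=1.
Op 4: insert a.com -> 10.0.0.1 (expiry=1+4=5). clock=1
Op 5: tick 2 -> clock=3.
Op 6: tick 1 -> clock=4.
Op 7: insert d.com -> 10.0.0.3 (expiry=4+8=12). clock=4
Op 8: tick 1 -> clock=5. purged={a.com}
Op 9: insert e.com -> 10.0.0.2 (expiry=5+1=6). clock=5
Op 10: tick 1 -> clock=6. purged={b.com,e.com}
Op 11: tick 2 -> clock=8.
Op 12: insert a.com -> 10.0.0.1 (expiry=8+7=15). clock=8
Op 13: insert b.com -> 10.0.0.2 (expiry=8+6=14). clock=8
Op 14: insert c.com -> 10.0.0.1 (expiry=8+8=16). clock=8
Op 15: insert e.com -> 10.0.0.1 (expiry=8+8=16). clock=8
Op 16: tick 2 -> clock=10.
Op 17: insert e.com -> 10.0.0.1 (expiry=10+4=14). clock=10
Op 18: insert a.com -> 10.0.0.2 (expiry=10+9=19). clock=10
Op 19: insert a.com -> 10.0.0.3 (expiry=10+4=14). clock=10
Op 20: insert a.com -> 10.0.0.3 (expiry=10+9=19). clock=10
Op 21: tick 1 -> clock=11.
Op 22: tick 2 -> clock=13. purged={d.com}
Op 23: tick 2 -> clock=15. purged={b.com,e.com}
Op 24: insert c.com -> 10.0.0.3 (expiry=15+5=20). clock=15
Op 25: insert a.com -> 10.0.0.1 (expiry=15+8=23). clock=15
lookup c.com: present, ip=10.0.0.3 expiry=20 > clock=15

Answer: 10.0.0.3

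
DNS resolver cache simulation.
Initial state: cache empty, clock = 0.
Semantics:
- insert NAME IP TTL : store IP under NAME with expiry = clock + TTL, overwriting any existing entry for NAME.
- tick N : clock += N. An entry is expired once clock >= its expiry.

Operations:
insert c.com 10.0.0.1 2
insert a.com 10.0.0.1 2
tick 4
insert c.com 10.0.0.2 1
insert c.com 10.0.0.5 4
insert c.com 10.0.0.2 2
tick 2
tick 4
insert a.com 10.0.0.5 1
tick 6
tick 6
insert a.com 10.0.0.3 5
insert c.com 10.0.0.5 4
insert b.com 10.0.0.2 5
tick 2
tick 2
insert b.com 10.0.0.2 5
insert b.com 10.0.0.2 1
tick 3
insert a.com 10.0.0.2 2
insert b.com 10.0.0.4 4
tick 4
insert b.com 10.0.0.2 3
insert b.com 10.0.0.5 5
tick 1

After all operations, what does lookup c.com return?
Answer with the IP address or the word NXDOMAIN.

Op 1: insert c.com -> 10.0.0.1 (expiry=0+2=2). clock=0
Op 2: insert a.com -> 10.0.0.1 (expiry=0+2=2). clock=0
Op 3: tick 4 -> clock=4. purged={a.com,c.com}
Op 4: insert c.com -> 10.0.0.2 (expiry=4+1=5). clock=4
Op 5: insert c.com -> 10.0.0.5 (expiry=4+4=8). clock=4
Op 6: insert c.com -> 10.0.0.2 (expiry=4+2=6). clock=4
Op 7: tick 2 -> clock=6. purged={c.com}
Op 8: tick 4 -> clock=10.
Op 9: insert a.com -> 10.0.0.5 (expiry=10+1=11). clock=10
Op 10: tick 6 -> clock=16. purged={a.com}
Op 11: tick 6 -> clock=22.
Op 12: insert a.com -> 10.0.0.3 (expiry=22+5=27). clock=22
Op 13: insert c.com -> 10.0.0.5 (expiry=22+4=26). clock=22
Op 14: insert b.com -> 10.0.0.2 (expiry=22+5=27). clock=22
Op 15: tick 2 -> clock=24.
Op 16: tick 2 -> clock=26. purged={c.com}
Op 17: insert b.com -> 10.0.0.2 (expiry=26+5=31). clock=26
Op 18: insert b.com -> 10.0.0.2 (expiry=26+1=27). clock=26
Op 19: tick 3 -> clock=29. purged={a.com,b.com}
Op 20: insert a.com -> 10.0.0.2 (expiry=29+2=31). clock=29
Op 21: insert b.com -> 10.0.0.4 (expiry=29+4=33). clock=29
Op 22: tick 4 -> clock=33. purged={a.com,b.com}
Op 23: insert b.com -> 10.0.0.2 (expiry=33+3=36). clock=33
Op 24: insert b.com -> 10.0.0.5 (expiry=33+5=38). clock=33
Op 25: tick 1 -> clock=34.
lookup c.com: not in cache (expired or never inserted)

Answer: NXDOMAIN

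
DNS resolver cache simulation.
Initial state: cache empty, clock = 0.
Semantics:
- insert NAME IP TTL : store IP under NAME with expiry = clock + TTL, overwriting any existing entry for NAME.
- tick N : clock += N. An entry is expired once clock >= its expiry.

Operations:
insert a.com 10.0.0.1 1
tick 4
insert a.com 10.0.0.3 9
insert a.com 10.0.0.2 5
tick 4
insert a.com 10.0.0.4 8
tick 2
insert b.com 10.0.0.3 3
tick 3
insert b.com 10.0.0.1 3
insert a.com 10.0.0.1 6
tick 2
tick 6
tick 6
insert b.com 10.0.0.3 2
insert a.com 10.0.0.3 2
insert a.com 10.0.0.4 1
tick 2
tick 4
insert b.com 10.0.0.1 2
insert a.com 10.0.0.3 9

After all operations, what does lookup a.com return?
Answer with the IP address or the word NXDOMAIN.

Op 1: insert a.com -> 10.0.0.1 (expiry=0+1=1). clock=0
Op 2: tick 4 -> clock=4. purged={a.com}
Op 3: insert a.com -> 10.0.0.3 (expiry=4+9=13). clock=4
Op 4: insert a.com -> 10.0.0.2 (expiry=4+5=9). clock=4
Op 5: tick 4 -> clock=8.
Op 6: insert a.com -> 10.0.0.4 (expiry=8+8=16). clock=8
Op 7: tick 2 -> clock=10.
Op 8: insert b.com -> 10.0.0.3 (expiry=10+3=13). clock=10
Op 9: tick 3 -> clock=13. purged={b.com}
Op 10: insert b.com -> 10.0.0.1 (expiry=13+3=16). clock=13
Op 11: insert a.com -> 10.0.0.1 (expiry=13+6=19). clock=13
Op 12: tick 2 -> clock=15.
Op 13: tick 6 -> clock=21. purged={a.com,b.com}
Op 14: tick 6 -> clock=27.
Op 15: insert b.com -> 10.0.0.3 (expiry=27+2=29). clock=27
Op 16: insert a.com -> 10.0.0.3 (expiry=27+2=29). clock=27
Op 17: insert a.com -> 10.0.0.4 (expiry=27+1=28). clock=27
Op 18: tick 2 -> clock=29. purged={a.com,b.com}
Op 19: tick 4 -> clock=33.
Op 20: insert b.com -> 10.0.0.1 (expiry=33+2=35). clock=33
Op 21: insert a.com -> 10.0.0.3 (expiry=33+9=42). clock=33
lookup a.com: present, ip=10.0.0.3 expiry=42 > clock=33

Answer: 10.0.0.3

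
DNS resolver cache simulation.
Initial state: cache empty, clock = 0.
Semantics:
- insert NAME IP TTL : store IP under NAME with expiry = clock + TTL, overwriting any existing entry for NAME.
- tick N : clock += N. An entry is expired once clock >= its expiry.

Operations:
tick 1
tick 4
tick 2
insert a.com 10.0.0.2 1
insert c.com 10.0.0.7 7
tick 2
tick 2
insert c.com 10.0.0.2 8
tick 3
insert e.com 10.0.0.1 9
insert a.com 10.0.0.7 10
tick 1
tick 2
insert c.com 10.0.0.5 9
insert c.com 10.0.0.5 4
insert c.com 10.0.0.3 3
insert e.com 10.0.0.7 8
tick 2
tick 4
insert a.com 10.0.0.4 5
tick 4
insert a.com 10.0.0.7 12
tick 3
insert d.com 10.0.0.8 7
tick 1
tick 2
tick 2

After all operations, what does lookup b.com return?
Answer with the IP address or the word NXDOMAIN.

Answer: NXDOMAIN

Derivation:
Op 1: tick 1 -> clock=1.
Op 2: tick 4 -> clock=5.
Op 3: tick 2 -> clock=7.
Op 4: insert a.com -> 10.0.0.2 (expiry=7+1=8). clock=7
Op 5: insert c.com -> 10.0.0.7 (expiry=7+7=14). clock=7
Op 6: tick 2 -> clock=9. purged={a.com}
Op 7: tick 2 -> clock=11.
Op 8: insert c.com -> 10.0.0.2 (expiry=11+8=19). clock=11
Op 9: tick 3 -> clock=14.
Op 10: insert e.com -> 10.0.0.1 (expiry=14+9=23). clock=14
Op 11: insert a.com -> 10.0.0.7 (expiry=14+10=24). clock=14
Op 12: tick 1 -> clock=15.
Op 13: tick 2 -> clock=17.
Op 14: insert c.com -> 10.0.0.5 (expiry=17+9=26). clock=17
Op 15: insert c.com -> 10.0.0.5 (expiry=17+4=21). clock=17
Op 16: insert c.com -> 10.0.0.3 (expiry=17+3=20). clock=17
Op 17: insert e.com -> 10.0.0.7 (expiry=17+8=25). clock=17
Op 18: tick 2 -> clock=19.
Op 19: tick 4 -> clock=23. purged={c.com}
Op 20: insert a.com -> 10.0.0.4 (expiry=23+5=28). clock=23
Op 21: tick 4 -> clock=27. purged={e.com}
Op 22: insert a.com -> 10.0.0.7 (expiry=27+12=39). clock=27
Op 23: tick 3 -> clock=30.
Op 24: insert d.com -> 10.0.0.8 (expiry=30+7=37). clock=30
Op 25: tick 1 -> clock=31.
Op 26: tick 2 -> clock=33.
Op 27: tick 2 -> clock=35.
lookup b.com: not in cache (expired or never inserted)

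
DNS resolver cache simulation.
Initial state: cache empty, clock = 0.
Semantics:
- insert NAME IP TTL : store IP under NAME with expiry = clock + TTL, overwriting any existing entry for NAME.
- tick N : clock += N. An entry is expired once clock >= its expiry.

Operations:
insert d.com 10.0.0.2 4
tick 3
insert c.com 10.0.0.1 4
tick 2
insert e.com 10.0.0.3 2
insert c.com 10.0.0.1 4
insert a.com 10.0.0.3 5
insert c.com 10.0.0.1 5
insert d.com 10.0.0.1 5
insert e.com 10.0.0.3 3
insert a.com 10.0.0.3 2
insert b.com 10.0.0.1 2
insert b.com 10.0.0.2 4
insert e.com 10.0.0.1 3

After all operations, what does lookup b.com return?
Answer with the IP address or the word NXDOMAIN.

Answer: 10.0.0.2

Derivation:
Op 1: insert d.com -> 10.0.0.2 (expiry=0+4=4). clock=0
Op 2: tick 3 -> clock=3.
Op 3: insert c.com -> 10.0.0.1 (expiry=3+4=7). clock=3
Op 4: tick 2 -> clock=5. purged={d.com}
Op 5: insert e.com -> 10.0.0.3 (expiry=5+2=7). clock=5
Op 6: insert c.com -> 10.0.0.1 (expiry=5+4=9). clock=5
Op 7: insert a.com -> 10.0.0.3 (expiry=5+5=10). clock=5
Op 8: insert c.com -> 10.0.0.1 (expiry=5+5=10). clock=5
Op 9: insert d.com -> 10.0.0.1 (expiry=5+5=10). clock=5
Op 10: insert e.com -> 10.0.0.3 (expiry=5+3=8). clock=5
Op 11: insert a.com -> 10.0.0.3 (expiry=5+2=7). clock=5
Op 12: insert b.com -> 10.0.0.1 (expiry=5+2=7). clock=5
Op 13: insert b.com -> 10.0.0.2 (expiry=5+4=9). clock=5
Op 14: insert e.com -> 10.0.0.1 (expiry=5+3=8). clock=5
lookup b.com: present, ip=10.0.0.2 expiry=9 > clock=5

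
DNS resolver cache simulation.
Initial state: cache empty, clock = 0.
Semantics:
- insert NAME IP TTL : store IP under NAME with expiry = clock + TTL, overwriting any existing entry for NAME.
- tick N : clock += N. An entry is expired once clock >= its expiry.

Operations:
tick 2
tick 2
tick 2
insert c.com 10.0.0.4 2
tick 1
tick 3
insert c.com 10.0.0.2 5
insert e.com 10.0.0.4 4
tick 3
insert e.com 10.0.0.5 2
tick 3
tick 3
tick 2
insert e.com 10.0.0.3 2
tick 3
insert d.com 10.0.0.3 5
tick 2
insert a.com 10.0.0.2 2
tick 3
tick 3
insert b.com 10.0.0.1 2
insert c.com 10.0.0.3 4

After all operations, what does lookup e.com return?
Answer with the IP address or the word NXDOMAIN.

Op 1: tick 2 -> clock=2.
Op 2: tick 2 -> clock=4.
Op 3: tick 2 -> clock=6.
Op 4: insert c.com -> 10.0.0.4 (expiry=6+2=8). clock=6
Op 5: tick 1 -> clock=7.
Op 6: tick 3 -> clock=10. purged={c.com}
Op 7: insert c.com -> 10.0.0.2 (expiry=10+5=15). clock=10
Op 8: insert e.com -> 10.0.0.4 (expiry=10+4=14). clock=10
Op 9: tick 3 -> clock=13.
Op 10: insert e.com -> 10.0.0.5 (expiry=13+2=15). clock=13
Op 11: tick 3 -> clock=16. purged={c.com,e.com}
Op 12: tick 3 -> clock=19.
Op 13: tick 2 -> clock=21.
Op 14: insert e.com -> 10.0.0.3 (expiry=21+2=23). clock=21
Op 15: tick 3 -> clock=24. purged={e.com}
Op 16: insert d.com -> 10.0.0.3 (expiry=24+5=29). clock=24
Op 17: tick 2 -> clock=26.
Op 18: insert a.com -> 10.0.0.2 (expiry=26+2=28). clock=26
Op 19: tick 3 -> clock=29. purged={a.com,d.com}
Op 20: tick 3 -> clock=32.
Op 21: insert b.com -> 10.0.0.1 (expiry=32+2=34). clock=32
Op 22: insert c.com -> 10.0.0.3 (expiry=32+4=36). clock=32
lookup e.com: not in cache (expired or never inserted)

Answer: NXDOMAIN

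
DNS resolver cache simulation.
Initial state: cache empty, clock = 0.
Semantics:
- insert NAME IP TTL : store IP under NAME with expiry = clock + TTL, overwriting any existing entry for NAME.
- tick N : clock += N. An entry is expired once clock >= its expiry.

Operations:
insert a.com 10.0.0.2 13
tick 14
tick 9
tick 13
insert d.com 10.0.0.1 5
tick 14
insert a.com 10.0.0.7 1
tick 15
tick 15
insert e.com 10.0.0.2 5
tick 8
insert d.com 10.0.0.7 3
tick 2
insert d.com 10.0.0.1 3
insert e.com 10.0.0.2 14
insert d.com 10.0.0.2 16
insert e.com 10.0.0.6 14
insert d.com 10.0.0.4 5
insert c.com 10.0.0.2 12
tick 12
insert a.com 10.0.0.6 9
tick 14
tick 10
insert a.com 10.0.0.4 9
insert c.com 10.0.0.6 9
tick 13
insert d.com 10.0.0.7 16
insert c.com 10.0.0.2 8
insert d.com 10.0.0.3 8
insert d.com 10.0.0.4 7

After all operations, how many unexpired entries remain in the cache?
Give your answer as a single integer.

Answer: 2

Derivation:
Op 1: insert a.com -> 10.0.0.2 (expiry=0+13=13). clock=0
Op 2: tick 14 -> clock=14. purged={a.com}
Op 3: tick 9 -> clock=23.
Op 4: tick 13 -> clock=36.
Op 5: insert d.com -> 10.0.0.1 (expiry=36+5=41). clock=36
Op 6: tick 14 -> clock=50. purged={d.com}
Op 7: insert a.com -> 10.0.0.7 (expiry=50+1=51). clock=50
Op 8: tick 15 -> clock=65. purged={a.com}
Op 9: tick 15 -> clock=80.
Op 10: insert e.com -> 10.0.0.2 (expiry=80+5=85). clock=80
Op 11: tick 8 -> clock=88. purged={e.com}
Op 12: insert d.com -> 10.0.0.7 (expiry=88+3=91). clock=88
Op 13: tick 2 -> clock=90.
Op 14: insert d.com -> 10.0.0.1 (expiry=90+3=93). clock=90
Op 15: insert e.com -> 10.0.0.2 (expiry=90+14=104). clock=90
Op 16: insert d.com -> 10.0.0.2 (expiry=90+16=106). clock=90
Op 17: insert e.com -> 10.0.0.6 (expiry=90+14=104). clock=90
Op 18: insert d.com -> 10.0.0.4 (expiry=90+5=95). clock=90
Op 19: insert c.com -> 10.0.0.2 (expiry=90+12=102). clock=90
Op 20: tick 12 -> clock=102. purged={c.com,d.com}
Op 21: insert a.com -> 10.0.0.6 (expiry=102+9=111). clock=102
Op 22: tick 14 -> clock=116. purged={a.com,e.com}
Op 23: tick 10 -> clock=126.
Op 24: insert a.com -> 10.0.0.4 (expiry=126+9=135). clock=126
Op 25: insert c.com -> 10.0.0.6 (expiry=126+9=135). clock=126
Op 26: tick 13 -> clock=139. purged={a.com,c.com}
Op 27: insert d.com -> 10.0.0.7 (expiry=139+16=155). clock=139
Op 28: insert c.com -> 10.0.0.2 (expiry=139+8=147). clock=139
Op 29: insert d.com -> 10.0.0.3 (expiry=139+8=147). clock=139
Op 30: insert d.com -> 10.0.0.4 (expiry=139+7=146). clock=139
Final cache (unexpired): {c.com,d.com} -> size=2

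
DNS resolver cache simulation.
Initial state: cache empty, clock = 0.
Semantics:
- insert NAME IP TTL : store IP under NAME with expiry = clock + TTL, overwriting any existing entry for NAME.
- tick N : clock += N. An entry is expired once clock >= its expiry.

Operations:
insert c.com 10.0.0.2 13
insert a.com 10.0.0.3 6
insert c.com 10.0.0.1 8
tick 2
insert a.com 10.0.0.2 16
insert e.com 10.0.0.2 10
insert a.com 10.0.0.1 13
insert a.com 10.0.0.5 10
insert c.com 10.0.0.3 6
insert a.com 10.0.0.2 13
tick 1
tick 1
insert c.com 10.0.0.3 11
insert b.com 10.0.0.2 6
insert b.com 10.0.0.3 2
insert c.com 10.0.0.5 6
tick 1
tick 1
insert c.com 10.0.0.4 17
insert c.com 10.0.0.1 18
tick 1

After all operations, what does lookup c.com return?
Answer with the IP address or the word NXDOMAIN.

Answer: 10.0.0.1

Derivation:
Op 1: insert c.com -> 10.0.0.2 (expiry=0+13=13). clock=0
Op 2: insert a.com -> 10.0.0.3 (expiry=0+6=6). clock=0
Op 3: insert c.com -> 10.0.0.1 (expiry=0+8=8). clock=0
Op 4: tick 2 -> clock=2.
Op 5: insert a.com -> 10.0.0.2 (expiry=2+16=18). clock=2
Op 6: insert e.com -> 10.0.0.2 (expiry=2+10=12). clock=2
Op 7: insert a.com -> 10.0.0.1 (expiry=2+13=15). clock=2
Op 8: insert a.com -> 10.0.0.5 (expiry=2+10=12). clock=2
Op 9: insert c.com -> 10.0.0.3 (expiry=2+6=8). clock=2
Op 10: insert a.com -> 10.0.0.2 (expiry=2+13=15). clock=2
Op 11: tick 1 -> clock=3.
Op 12: tick 1 -> clock=4.
Op 13: insert c.com -> 10.0.0.3 (expiry=4+11=15). clock=4
Op 14: insert b.com -> 10.0.0.2 (expiry=4+6=10). clock=4
Op 15: insert b.com -> 10.0.0.3 (expiry=4+2=6). clock=4
Op 16: insert c.com -> 10.0.0.5 (expiry=4+6=10). clock=4
Op 17: tick 1 -> clock=5.
Op 18: tick 1 -> clock=6. purged={b.com}
Op 19: insert c.com -> 10.0.0.4 (expiry=6+17=23). clock=6
Op 20: insert c.com -> 10.0.0.1 (expiry=6+18=24). clock=6
Op 21: tick 1 -> clock=7.
lookup c.com: present, ip=10.0.0.1 expiry=24 > clock=7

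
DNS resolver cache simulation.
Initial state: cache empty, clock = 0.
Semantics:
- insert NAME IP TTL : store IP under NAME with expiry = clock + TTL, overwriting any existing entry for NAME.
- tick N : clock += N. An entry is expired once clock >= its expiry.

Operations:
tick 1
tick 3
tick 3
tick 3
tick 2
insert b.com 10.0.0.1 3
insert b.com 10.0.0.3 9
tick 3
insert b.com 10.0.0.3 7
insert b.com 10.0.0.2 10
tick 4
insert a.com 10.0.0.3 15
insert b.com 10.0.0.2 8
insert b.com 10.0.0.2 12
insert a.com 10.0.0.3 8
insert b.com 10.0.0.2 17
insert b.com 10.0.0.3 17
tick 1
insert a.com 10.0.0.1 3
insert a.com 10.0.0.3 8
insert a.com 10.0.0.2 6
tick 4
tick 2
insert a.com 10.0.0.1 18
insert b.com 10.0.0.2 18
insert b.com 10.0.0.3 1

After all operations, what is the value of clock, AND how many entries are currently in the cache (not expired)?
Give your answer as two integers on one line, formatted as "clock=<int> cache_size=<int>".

Op 1: tick 1 -> clock=1.
Op 2: tick 3 -> clock=4.
Op 3: tick 3 -> clock=7.
Op 4: tick 3 -> clock=10.
Op 5: tick 2 -> clock=12.
Op 6: insert b.com -> 10.0.0.1 (expiry=12+3=15). clock=12
Op 7: insert b.com -> 10.0.0.3 (expiry=12+9=21). clock=12
Op 8: tick 3 -> clock=15.
Op 9: insert b.com -> 10.0.0.3 (expiry=15+7=22). clock=15
Op 10: insert b.com -> 10.0.0.2 (expiry=15+10=25). clock=15
Op 11: tick 4 -> clock=19.
Op 12: insert a.com -> 10.0.0.3 (expiry=19+15=34). clock=19
Op 13: insert b.com -> 10.0.0.2 (expiry=19+8=27). clock=19
Op 14: insert b.com -> 10.0.0.2 (expiry=19+12=31). clock=19
Op 15: insert a.com -> 10.0.0.3 (expiry=19+8=27). clock=19
Op 16: insert b.com -> 10.0.0.2 (expiry=19+17=36). clock=19
Op 17: insert b.com -> 10.0.0.3 (expiry=19+17=36). clock=19
Op 18: tick 1 -> clock=20.
Op 19: insert a.com -> 10.0.0.1 (expiry=20+3=23). clock=20
Op 20: insert a.com -> 10.0.0.3 (expiry=20+8=28). clock=20
Op 21: insert a.com -> 10.0.0.2 (expiry=20+6=26). clock=20
Op 22: tick 4 -> clock=24.
Op 23: tick 2 -> clock=26. purged={a.com}
Op 24: insert a.com -> 10.0.0.1 (expiry=26+18=44). clock=26
Op 25: insert b.com -> 10.0.0.2 (expiry=26+18=44). clock=26
Op 26: insert b.com -> 10.0.0.3 (expiry=26+1=27). clock=26
Final clock = 26
Final cache (unexpired): {a.com,b.com} -> size=2

Answer: clock=26 cache_size=2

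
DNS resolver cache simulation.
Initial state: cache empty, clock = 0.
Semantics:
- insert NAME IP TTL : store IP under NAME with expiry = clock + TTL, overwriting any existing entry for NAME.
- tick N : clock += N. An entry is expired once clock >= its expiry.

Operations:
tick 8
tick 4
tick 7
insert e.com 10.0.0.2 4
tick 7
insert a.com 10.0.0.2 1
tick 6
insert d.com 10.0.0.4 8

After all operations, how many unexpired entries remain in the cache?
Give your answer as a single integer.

Answer: 1

Derivation:
Op 1: tick 8 -> clock=8.
Op 2: tick 4 -> clock=12.
Op 3: tick 7 -> clock=19.
Op 4: insert e.com -> 10.0.0.2 (expiry=19+4=23). clock=19
Op 5: tick 7 -> clock=26. purged={e.com}
Op 6: insert a.com -> 10.0.0.2 (expiry=26+1=27). clock=26
Op 7: tick 6 -> clock=32. purged={a.com}
Op 8: insert d.com -> 10.0.0.4 (expiry=32+8=40). clock=32
Final cache (unexpired): {d.com} -> size=1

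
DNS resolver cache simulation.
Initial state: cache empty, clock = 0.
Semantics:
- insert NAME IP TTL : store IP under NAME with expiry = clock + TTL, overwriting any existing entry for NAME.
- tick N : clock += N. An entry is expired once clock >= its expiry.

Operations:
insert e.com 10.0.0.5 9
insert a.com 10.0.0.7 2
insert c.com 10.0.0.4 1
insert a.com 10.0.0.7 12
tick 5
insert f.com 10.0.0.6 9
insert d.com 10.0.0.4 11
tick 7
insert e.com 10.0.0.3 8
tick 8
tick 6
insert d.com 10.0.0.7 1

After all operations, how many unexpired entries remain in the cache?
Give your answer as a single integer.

Op 1: insert e.com -> 10.0.0.5 (expiry=0+9=9). clock=0
Op 2: insert a.com -> 10.0.0.7 (expiry=0+2=2). clock=0
Op 3: insert c.com -> 10.0.0.4 (expiry=0+1=1). clock=0
Op 4: insert a.com -> 10.0.0.7 (expiry=0+12=12). clock=0
Op 5: tick 5 -> clock=5. purged={c.com}
Op 6: insert f.com -> 10.0.0.6 (expiry=5+9=14). clock=5
Op 7: insert d.com -> 10.0.0.4 (expiry=5+11=16). clock=5
Op 8: tick 7 -> clock=12. purged={a.com,e.com}
Op 9: insert e.com -> 10.0.0.3 (expiry=12+8=20). clock=12
Op 10: tick 8 -> clock=20. purged={d.com,e.com,f.com}
Op 11: tick 6 -> clock=26.
Op 12: insert d.com -> 10.0.0.7 (expiry=26+1=27). clock=26
Final cache (unexpired): {d.com} -> size=1

Answer: 1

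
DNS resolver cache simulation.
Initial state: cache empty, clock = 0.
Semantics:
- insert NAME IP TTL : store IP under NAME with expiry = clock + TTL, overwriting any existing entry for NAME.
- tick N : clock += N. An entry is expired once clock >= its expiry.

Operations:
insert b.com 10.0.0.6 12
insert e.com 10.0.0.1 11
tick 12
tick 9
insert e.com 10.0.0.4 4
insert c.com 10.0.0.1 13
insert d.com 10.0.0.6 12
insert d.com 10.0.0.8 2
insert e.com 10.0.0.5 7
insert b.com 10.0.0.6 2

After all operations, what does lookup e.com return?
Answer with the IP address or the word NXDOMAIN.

Op 1: insert b.com -> 10.0.0.6 (expiry=0+12=12). clock=0
Op 2: insert e.com -> 10.0.0.1 (expiry=0+11=11). clock=0
Op 3: tick 12 -> clock=12. purged={b.com,e.com}
Op 4: tick 9 -> clock=21.
Op 5: insert e.com -> 10.0.0.4 (expiry=21+4=25). clock=21
Op 6: insert c.com -> 10.0.0.1 (expiry=21+13=34). clock=21
Op 7: insert d.com -> 10.0.0.6 (expiry=21+12=33). clock=21
Op 8: insert d.com -> 10.0.0.8 (expiry=21+2=23). clock=21
Op 9: insert e.com -> 10.0.0.5 (expiry=21+7=28). clock=21
Op 10: insert b.com -> 10.0.0.6 (expiry=21+2=23). clock=21
lookup e.com: present, ip=10.0.0.5 expiry=28 > clock=21

Answer: 10.0.0.5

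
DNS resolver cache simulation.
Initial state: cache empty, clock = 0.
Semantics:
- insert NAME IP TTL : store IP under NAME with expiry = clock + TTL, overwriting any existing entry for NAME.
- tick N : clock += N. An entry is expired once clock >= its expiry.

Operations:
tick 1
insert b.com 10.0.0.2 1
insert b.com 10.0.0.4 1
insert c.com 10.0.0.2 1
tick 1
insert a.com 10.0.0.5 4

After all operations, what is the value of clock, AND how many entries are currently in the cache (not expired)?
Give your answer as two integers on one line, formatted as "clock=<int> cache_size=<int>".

Answer: clock=2 cache_size=1

Derivation:
Op 1: tick 1 -> clock=1.
Op 2: insert b.com -> 10.0.0.2 (expiry=1+1=2). clock=1
Op 3: insert b.com -> 10.0.0.4 (expiry=1+1=2). clock=1
Op 4: insert c.com -> 10.0.0.2 (expiry=1+1=2). clock=1
Op 5: tick 1 -> clock=2. purged={b.com,c.com}
Op 6: insert a.com -> 10.0.0.5 (expiry=2+4=6). clock=2
Final clock = 2
Final cache (unexpired): {a.com} -> size=1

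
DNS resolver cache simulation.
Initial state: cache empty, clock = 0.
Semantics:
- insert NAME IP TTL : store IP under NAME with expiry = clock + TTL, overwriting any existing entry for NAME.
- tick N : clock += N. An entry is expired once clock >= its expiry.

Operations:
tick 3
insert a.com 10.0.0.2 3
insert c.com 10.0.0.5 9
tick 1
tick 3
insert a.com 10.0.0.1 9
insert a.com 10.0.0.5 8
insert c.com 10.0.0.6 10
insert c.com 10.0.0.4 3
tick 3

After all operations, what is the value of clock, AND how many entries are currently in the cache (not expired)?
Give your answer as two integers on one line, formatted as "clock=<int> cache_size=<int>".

Answer: clock=10 cache_size=1

Derivation:
Op 1: tick 3 -> clock=3.
Op 2: insert a.com -> 10.0.0.2 (expiry=3+3=6). clock=3
Op 3: insert c.com -> 10.0.0.5 (expiry=3+9=12). clock=3
Op 4: tick 1 -> clock=4.
Op 5: tick 3 -> clock=7. purged={a.com}
Op 6: insert a.com -> 10.0.0.1 (expiry=7+9=16). clock=7
Op 7: insert a.com -> 10.0.0.5 (expiry=7+8=15). clock=7
Op 8: insert c.com -> 10.0.0.6 (expiry=7+10=17). clock=7
Op 9: insert c.com -> 10.0.0.4 (expiry=7+3=10). clock=7
Op 10: tick 3 -> clock=10. purged={c.com}
Final clock = 10
Final cache (unexpired): {a.com} -> size=1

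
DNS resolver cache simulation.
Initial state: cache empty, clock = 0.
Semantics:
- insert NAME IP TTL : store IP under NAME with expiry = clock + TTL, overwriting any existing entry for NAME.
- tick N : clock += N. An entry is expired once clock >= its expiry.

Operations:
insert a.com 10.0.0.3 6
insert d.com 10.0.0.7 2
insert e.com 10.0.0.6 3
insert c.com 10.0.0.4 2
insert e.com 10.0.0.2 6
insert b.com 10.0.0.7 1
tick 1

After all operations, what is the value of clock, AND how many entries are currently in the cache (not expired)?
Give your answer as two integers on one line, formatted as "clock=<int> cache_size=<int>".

Answer: clock=1 cache_size=4

Derivation:
Op 1: insert a.com -> 10.0.0.3 (expiry=0+6=6). clock=0
Op 2: insert d.com -> 10.0.0.7 (expiry=0+2=2). clock=0
Op 3: insert e.com -> 10.0.0.6 (expiry=0+3=3). clock=0
Op 4: insert c.com -> 10.0.0.4 (expiry=0+2=2). clock=0
Op 5: insert e.com -> 10.0.0.2 (expiry=0+6=6). clock=0
Op 6: insert b.com -> 10.0.0.7 (expiry=0+1=1). clock=0
Op 7: tick 1 -> clock=1. purged={b.com}
Final clock = 1
Final cache (unexpired): {a.com,c.com,d.com,e.com} -> size=4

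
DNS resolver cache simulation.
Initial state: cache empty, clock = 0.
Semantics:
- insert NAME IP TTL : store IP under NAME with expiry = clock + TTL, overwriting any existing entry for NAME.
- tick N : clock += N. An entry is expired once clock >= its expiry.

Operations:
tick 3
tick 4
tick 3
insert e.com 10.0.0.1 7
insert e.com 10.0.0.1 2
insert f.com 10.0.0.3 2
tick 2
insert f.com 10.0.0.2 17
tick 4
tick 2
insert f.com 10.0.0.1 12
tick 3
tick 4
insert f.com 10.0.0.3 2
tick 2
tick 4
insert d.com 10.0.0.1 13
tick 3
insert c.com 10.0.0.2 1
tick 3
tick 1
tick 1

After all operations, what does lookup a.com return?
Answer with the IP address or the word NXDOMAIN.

Answer: NXDOMAIN

Derivation:
Op 1: tick 3 -> clock=3.
Op 2: tick 4 -> clock=7.
Op 3: tick 3 -> clock=10.
Op 4: insert e.com -> 10.0.0.1 (expiry=10+7=17). clock=10
Op 5: insert e.com -> 10.0.0.1 (expiry=10+2=12). clock=10
Op 6: insert f.com -> 10.0.0.3 (expiry=10+2=12). clock=10
Op 7: tick 2 -> clock=12. purged={e.com,f.com}
Op 8: insert f.com -> 10.0.0.2 (expiry=12+17=29). clock=12
Op 9: tick 4 -> clock=16.
Op 10: tick 2 -> clock=18.
Op 11: insert f.com -> 10.0.0.1 (expiry=18+12=30). clock=18
Op 12: tick 3 -> clock=21.
Op 13: tick 4 -> clock=25.
Op 14: insert f.com -> 10.0.0.3 (expiry=25+2=27). clock=25
Op 15: tick 2 -> clock=27. purged={f.com}
Op 16: tick 4 -> clock=31.
Op 17: insert d.com -> 10.0.0.1 (expiry=31+13=44). clock=31
Op 18: tick 3 -> clock=34.
Op 19: insert c.com -> 10.0.0.2 (expiry=34+1=35). clock=34
Op 20: tick 3 -> clock=37. purged={c.com}
Op 21: tick 1 -> clock=38.
Op 22: tick 1 -> clock=39.
lookup a.com: not in cache (expired or never inserted)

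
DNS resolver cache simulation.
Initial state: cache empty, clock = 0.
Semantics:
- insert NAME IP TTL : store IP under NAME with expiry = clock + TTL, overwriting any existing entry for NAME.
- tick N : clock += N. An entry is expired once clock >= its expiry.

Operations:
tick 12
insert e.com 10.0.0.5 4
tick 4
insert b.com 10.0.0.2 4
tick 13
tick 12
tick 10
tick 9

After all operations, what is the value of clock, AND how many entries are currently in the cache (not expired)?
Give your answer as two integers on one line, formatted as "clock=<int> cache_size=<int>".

Op 1: tick 12 -> clock=12.
Op 2: insert e.com -> 10.0.0.5 (expiry=12+4=16). clock=12
Op 3: tick 4 -> clock=16. purged={e.com}
Op 4: insert b.com -> 10.0.0.2 (expiry=16+4=20). clock=16
Op 5: tick 13 -> clock=29. purged={b.com}
Op 6: tick 12 -> clock=41.
Op 7: tick 10 -> clock=51.
Op 8: tick 9 -> clock=60.
Final clock = 60
Final cache (unexpired): {} -> size=0

Answer: clock=60 cache_size=0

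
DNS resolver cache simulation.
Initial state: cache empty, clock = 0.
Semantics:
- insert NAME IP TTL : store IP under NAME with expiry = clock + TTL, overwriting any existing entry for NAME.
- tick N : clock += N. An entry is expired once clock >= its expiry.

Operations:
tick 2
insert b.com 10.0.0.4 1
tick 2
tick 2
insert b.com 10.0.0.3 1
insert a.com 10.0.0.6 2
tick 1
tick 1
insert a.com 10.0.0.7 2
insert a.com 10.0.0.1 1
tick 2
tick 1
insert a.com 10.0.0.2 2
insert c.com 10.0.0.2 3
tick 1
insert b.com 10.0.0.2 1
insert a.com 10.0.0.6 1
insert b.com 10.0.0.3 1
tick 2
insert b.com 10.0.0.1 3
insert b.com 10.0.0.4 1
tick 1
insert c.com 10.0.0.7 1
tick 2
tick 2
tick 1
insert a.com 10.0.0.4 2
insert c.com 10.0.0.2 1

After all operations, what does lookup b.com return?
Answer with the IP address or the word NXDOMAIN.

Answer: NXDOMAIN

Derivation:
Op 1: tick 2 -> clock=2.
Op 2: insert b.com -> 10.0.0.4 (expiry=2+1=3). clock=2
Op 3: tick 2 -> clock=4. purged={b.com}
Op 4: tick 2 -> clock=6.
Op 5: insert b.com -> 10.0.0.3 (expiry=6+1=7). clock=6
Op 6: insert a.com -> 10.0.0.6 (expiry=6+2=8). clock=6
Op 7: tick 1 -> clock=7. purged={b.com}
Op 8: tick 1 -> clock=8. purged={a.com}
Op 9: insert a.com -> 10.0.0.7 (expiry=8+2=10). clock=8
Op 10: insert a.com -> 10.0.0.1 (expiry=8+1=9). clock=8
Op 11: tick 2 -> clock=10. purged={a.com}
Op 12: tick 1 -> clock=11.
Op 13: insert a.com -> 10.0.0.2 (expiry=11+2=13). clock=11
Op 14: insert c.com -> 10.0.0.2 (expiry=11+3=14). clock=11
Op 15: tick 1 -> clock=12.
Op 16: insert b.com -> 10.0.0.2 (expiry=12+1=13). clock=12
Op 17: insert a.com -> 10.0.0.6 (expiry=12+1=13). clock=12
Op 18: insert b.com -> 10.0.0.3 (expiry=12+1=13). clock=12
Op 19: tick 2 -> clock=14. purged={a.com,b.com,c.com}
Op 20: insert b.com -> 10.0.0.1 (expiry=14+3=17). clock=14
Op 21: insert b.com -> 10.0.0.4 (expiry=14+1=15). clock=14
Op 22: tick 1 -> clock=15. purged={b.com}
Op 23: insert c.com -> 10.0.0.7 (expiry=15+1=16). clock=15
Op 24: tick 2 -> clock=17. purged={c.com}
Op 25: tick 2 -> clock=19.
Op 26: tick 1 -> clock=20.
Op 27: insert a.com -> 10.0.0.4 (expiry=20+2=22). clock=20
Op 28: insert c.com -> 10.0.0.2 (expiry=20+1=21). clock=20
lookup b.com: not in cache (expired or never inserted)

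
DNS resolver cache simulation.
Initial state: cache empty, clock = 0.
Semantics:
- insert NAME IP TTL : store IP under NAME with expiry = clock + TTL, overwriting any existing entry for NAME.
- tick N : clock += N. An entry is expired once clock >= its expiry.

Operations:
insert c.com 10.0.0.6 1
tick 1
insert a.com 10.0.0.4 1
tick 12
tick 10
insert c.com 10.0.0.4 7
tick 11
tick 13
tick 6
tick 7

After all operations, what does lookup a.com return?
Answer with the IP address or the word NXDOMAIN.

Answer: NXDOMAIN

Derivation:
Op 1: insert c.com -> 10.0.0.6 (expiry=0+1=1). clock=0
Op 2: tick 1 -> clock=1. purged={c.com}
Op 3: insert a.com -> 10.0.0.4 (expiry=1+1=2). clock=1
Op 4: tick 12 -> clock=13. purged={a.com}
Op 5: tick 10 -> clock=23.
Op 6: insert c.com -> 10.0.0.4 (expiry=23+7=30). clock=23
Op 7: tick 11 -> clock=34. purged={c.com}
Op 8: tick 13 -> clock=47.
Op 9: tick 6 -> clock=53.
Op 10: tick 7 -> clock=60.
lookup a.com: not in cache (expired or never inserted)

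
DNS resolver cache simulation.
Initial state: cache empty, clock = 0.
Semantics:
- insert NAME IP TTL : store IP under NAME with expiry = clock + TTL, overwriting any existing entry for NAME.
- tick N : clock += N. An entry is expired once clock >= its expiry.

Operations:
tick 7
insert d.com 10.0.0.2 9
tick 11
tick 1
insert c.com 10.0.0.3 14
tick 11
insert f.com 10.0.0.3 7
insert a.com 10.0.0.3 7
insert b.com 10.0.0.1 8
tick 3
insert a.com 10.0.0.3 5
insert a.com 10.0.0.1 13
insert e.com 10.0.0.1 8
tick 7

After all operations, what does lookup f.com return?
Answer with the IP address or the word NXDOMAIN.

Op 1: tick 7 -> clock=7.
Op 2: insert d.com -> 10.0.0.2 (expiry=7+9=16). clock=7
Op 3: tick 11 -> clock=18. purged={d.com}
Op 4: tick 1 -> clock=19.
Op 5: insert c.com -> 10.0.0.3 (expiry=19+14=33). clock=19
Op 6: tick 11 -> clock=30.
Op 7: insert f.com -> 10.0.0.3 (expiry=30+7=37). clock=30
Op 8: insert a.com -> 10.0.0.3 (expiry=30+7=37). clock=30
Op 9: insert b.com -> 10.0.0.1 (expiry=30+8=38). clock=30
Op 10: tick 3 -> clock=33. purged={c.com}
Op 11: insert a.com -> 10.0.0.3 (expiry=33+5=38). clock=33
Op 12: insert a.com -> 10.0.0.1 (expiry=33+13=46). clock=33
Op 13: insert e.com -> 10.0.0.1 (expiry=33+8=41). clock=33
Op 14: tick 7 -> clock=40. purged={b.com,f.com}
lookup f.com: not in cache (expired or never inserted)

Answer: NXDOMAIN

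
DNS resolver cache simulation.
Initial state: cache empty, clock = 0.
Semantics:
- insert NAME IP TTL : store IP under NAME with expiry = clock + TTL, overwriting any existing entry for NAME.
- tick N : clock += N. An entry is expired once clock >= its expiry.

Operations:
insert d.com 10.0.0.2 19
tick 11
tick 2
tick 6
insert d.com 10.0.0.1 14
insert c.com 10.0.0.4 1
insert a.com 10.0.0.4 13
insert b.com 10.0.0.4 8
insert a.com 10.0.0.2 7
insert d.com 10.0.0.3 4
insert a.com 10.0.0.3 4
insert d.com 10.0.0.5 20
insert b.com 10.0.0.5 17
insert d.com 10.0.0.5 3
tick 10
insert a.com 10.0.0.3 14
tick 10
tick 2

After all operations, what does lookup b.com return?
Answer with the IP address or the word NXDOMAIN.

Answer: NXDOMAIN

Derivation:
Op 1: insert d.com -> 10.0.0.2 (expiry=0+19=19). clock=0
Op 2: tick 11 -> clock=11.
Op 3: tick 2 -> clock=13.
Op 4: tick 6 -> clock=19. purged={d.com}
Op 5: insert d.com -> 10.0.0.1 (expiry=19+14=33). clock=19
Op 6: insert c.com -> 10.0.0.4 (expiry=19+1=20). clock=19
Op 7: insert a.com -> 10.0.0.4 (expiry=19+13=32). clock=19
Op 8: insert b.com -> 10.0.0.4 (expiry=19+8=27). clock=19
Op 9: insert a.com -> 10.0.0.2 (expiry=19+7=26). clock=19
Op 10: insert d.com -> 10.0.0.3 (expiry=19+4=23). clock=19
Op 11: insert a.com -> 10.0.0.3 (expiry=19+4=23). clock=19
Op 12: insert d.com -> 10.0.0.5 (expiry=19+20=39). clock=19
Op 13: insert b.com -> 10.0.0.5 (expiry=19+17=36). clock=19
Op 14: insert d.com -> 10.0.0.5 (expiry=19+3=22). clock=19
Op 15: tick 10 -> clock=29. purged={a.com,c.com,d.com}
Op 16: insert a.com -> 10.0.0.3 (expiry=29+14=43). clock=29
Op 17: tick 10 -> clock=39. purged={b.com}
Op 18: tick 2 -> clock=41.
lookup b.com: not in cache (expired or never inserted)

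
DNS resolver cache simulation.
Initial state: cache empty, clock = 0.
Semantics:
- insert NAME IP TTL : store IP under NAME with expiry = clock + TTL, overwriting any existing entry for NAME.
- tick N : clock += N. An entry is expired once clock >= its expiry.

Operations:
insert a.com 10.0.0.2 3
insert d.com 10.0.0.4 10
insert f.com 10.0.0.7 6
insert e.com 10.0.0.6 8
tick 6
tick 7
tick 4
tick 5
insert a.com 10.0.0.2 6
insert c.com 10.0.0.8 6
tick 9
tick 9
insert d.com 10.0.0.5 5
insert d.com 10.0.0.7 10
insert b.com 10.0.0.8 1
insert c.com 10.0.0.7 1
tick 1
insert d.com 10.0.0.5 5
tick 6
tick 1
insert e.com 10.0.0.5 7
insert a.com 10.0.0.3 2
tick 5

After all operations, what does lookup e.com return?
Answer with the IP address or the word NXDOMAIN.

Answer: 10.0.0.5

Derivation:
Op 1: insert a.com -> 10.0.0.2 (expiry=0+3=3). clock=0
Op 2: insert d.com -> 10.0.0.4 (expiry=0+10=10). clock=0
Op 3: insert f.com -> 10.0.0.7 (expiry=0+6=6). clock=0
Op 4: insert e.com -> 10.0.0.6 (expiry=0+8=8). clock=0
Op 5: tick 6 -> clock=6. purged={a.com,f.com}
Op 6: tick 7 -> clock=13. purged={d.com,e.com}
Op 7: tick 4 -> clock=17.
Op 8: tick 5 -> clock=22.
Op 9: insert a.com -> 10.0.0.2 (expiry=22+6=28). clock=22
Op 10: insert c.com -> 10.0.0.8 (expiry=22+6=28). clock=22
Op 11: tick 9 -> clock=31. purged={a.com,c.com}
Op 12: tick 9 -> clock=40.
Op 13: insert d.com -> 10.0.0.5 (expiry=40+5=45). clock=40
Op 14: insert d.com -> 10.0.0.7 (expiry=40+10=50). clock=40
Op 15: insert b.com -> 10.0.0.8 (expiry=40+1=41). clock=40
Op 16: insert c.com -> 10.0.0.7 (expiry=40+1=41). clock=40
Op 17: tick 1 -> clock=41. purged={b.com,c.com}
Op 18: insert d.com -> 10.0.0.5 (expiry=41+5=46). clock=41
Op 19: tick 6 -> clock=47. purged={d.com}
Op 20: tick 1 -> clock=48.
Op 21: insert e.com -> 10.0.0.5 (expiry=48+7=55). clock=48
Op 22: insert a.com -> 10.0.0.3 (expiry=48+2=50). clock=48
Op 23: tick 5 -> clock=53. purged={a.com}
lookup e.com: present, ip=10.0.0.5 expiry=55 > clock=53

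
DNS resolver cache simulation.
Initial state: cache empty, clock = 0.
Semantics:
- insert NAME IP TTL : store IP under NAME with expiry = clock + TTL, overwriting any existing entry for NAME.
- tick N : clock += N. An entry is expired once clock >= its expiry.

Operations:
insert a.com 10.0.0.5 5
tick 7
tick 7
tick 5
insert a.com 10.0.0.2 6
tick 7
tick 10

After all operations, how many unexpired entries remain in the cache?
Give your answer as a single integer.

Answer: 0

Derivation:
Op 1: insert a.com -> 10.0.0.5 (expiry=0+5=5). clock=0
Op 2: tick 7 -> clock=7. purged={a.com}
Op 3: tick 7 -> clock=14.
Op 4: tick 5 -> clock=19.
Op 5: insert a.com -> 10.0.0.2 (expiry=19+6=25). clock=19
Op 6: tick 7 -> clock=26. purged={a.com}
Op 7: tick 10 -> clock=36.
Final cache (unexpired): {} -> size=0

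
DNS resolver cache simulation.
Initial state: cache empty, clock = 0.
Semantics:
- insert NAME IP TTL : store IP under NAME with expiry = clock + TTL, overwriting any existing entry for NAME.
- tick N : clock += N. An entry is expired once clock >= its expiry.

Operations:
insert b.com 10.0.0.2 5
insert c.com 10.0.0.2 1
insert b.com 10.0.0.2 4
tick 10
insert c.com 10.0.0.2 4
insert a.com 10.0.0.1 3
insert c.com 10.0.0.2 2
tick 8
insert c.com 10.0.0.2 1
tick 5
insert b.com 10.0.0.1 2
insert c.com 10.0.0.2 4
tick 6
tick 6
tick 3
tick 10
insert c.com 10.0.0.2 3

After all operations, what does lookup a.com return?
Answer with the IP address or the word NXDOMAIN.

Answer: NXDOMAIN

Derivation:
Op 1: insert b.com -> 10.0.0.2 (expiry=0+5=5). clock=0
Op 2: insert c.com -> 10.0.0.2 (expiry=0+1=1). clock=0
Op 3: insert b.com -> 10.0.0.2 (expiry=0+4=4). clock=0
Op 4: tick 10 -> clock=10. purged={b.com,c.com}
Op 5: insert c.com -> 10.0.0.2 (expiry=10+4=14). clock=10
Op 6: insert a.com -> 10.0.0.1 (expiry=10+3=13). clock=10
Op 7: insert c.com -> 10.0.0.2 (expiry=10+2=12). clock=10
Op 8: tick 8 -> clock=18. purged={a.com,c.com}
Op 9: insert c.com -> 10.0.0.2 (expiry=18+1=19). clock=18
Op 10: tick 5 -> clock=23. purged={c.com}
Op 11: insert b.com -> 10.0.0.1 (expiry=23+2=25). clock=23
Op 12: insert c.com -> 10.0.0.2 (expiry=23+4=27). clock=23
Op 13: tick 6 -> clock=29. purged={b.com,c.com}
Op 14: tick 6 -> clock=35.
Op 15: tick 3 -> clock=38.
Op 16: tick 10 -> clock=48.
Op 17: insert c.com -> 10.0.0.2 (expiry=48+3=51). clock=48
lookup a.com: not in cache (expired or never inserted)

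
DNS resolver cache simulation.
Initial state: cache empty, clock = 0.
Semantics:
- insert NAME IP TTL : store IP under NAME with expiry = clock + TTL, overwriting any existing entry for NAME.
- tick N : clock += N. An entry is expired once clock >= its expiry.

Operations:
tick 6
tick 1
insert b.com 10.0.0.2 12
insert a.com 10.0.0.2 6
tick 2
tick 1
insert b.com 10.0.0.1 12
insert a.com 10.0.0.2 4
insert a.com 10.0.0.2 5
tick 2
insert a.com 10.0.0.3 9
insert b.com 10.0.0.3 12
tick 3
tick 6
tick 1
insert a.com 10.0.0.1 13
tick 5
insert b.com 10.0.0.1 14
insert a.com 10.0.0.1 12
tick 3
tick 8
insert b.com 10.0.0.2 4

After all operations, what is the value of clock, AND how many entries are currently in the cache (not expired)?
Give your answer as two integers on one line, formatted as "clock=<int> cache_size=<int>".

Op 1: tick 6 -> clock=6.
Op 2: tick 1 -> clock=7.
Op 3: insert b.com -> 10.0.0.2 (expiry=7+12=19). clock=7
Op 4: insert a.com -> 10.0.0.2 (expiry=7+6=13). clock=7
Op 5: tick 2 -> clock=9.
Op 6: tick 1 -> clock=10.
Op 7: insert b.com -> 10.0.0.1 (expiry=10+12=22). clock=10
Op 8: insert a.com -> 10.0.0.2 (expiry=10+4=14). clock=10
Op 9: insert a.com -> 10.0.0.2 (expiry=10+5=15). clock=10
Op 10: tick 2 -> clock=12.
Op 11: insert a.com -> 10.0.0.3 (expiry=12+9=21). clock=12
Op 12: insert b.com -> 10.0.0.3 (expiry=12+12=24). clock=12
Op 13: tick 3 -> clock=15.
Op 14: tick 6 -> clock=21. purged={a.com}
Op 15: tick 1 -> clock=22.
Op 16: insert a.com -> 10.0.0.1 (expiry=22+13=35). clock=22
Op 17: tick 5 -> clock=27. purged={b.com}
Op 18: insert b.com -> 10.0.0.1 (expiry=27+14=41). clock=27
Op 19: insert a.com -> 10.0.0.1 (expiry=27+12=39). clock=27
Op 20: tick 3 -> clock=30.
Op 21: tick 8 -> clock=38.
Op 22: insert b.com -> 10.0.0.2 (expiry=38+4=42). clock=38
Final clock = 38
Final cache (unexpired): {a.com,b.com} -> size=2

Answer: clock=38 cache_size=2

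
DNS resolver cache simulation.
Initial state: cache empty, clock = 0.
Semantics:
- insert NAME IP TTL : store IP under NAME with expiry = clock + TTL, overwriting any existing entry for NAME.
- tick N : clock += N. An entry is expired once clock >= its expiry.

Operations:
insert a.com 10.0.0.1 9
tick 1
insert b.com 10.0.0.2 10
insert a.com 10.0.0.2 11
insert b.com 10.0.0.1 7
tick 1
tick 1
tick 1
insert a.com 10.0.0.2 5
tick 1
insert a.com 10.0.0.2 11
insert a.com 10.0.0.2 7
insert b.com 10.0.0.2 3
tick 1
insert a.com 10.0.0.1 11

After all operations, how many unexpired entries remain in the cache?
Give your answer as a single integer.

Op 1: insert a.com -> 10.0.0.1 (expiry=0+9=9). clock=0
Op 2: tick 1 -> clock=1.
Op 3: insert b.com -> 10.0.0.2 (expiry=1+10=11). clock=1
Op 4: insert a.com -> 10.0.0.2 (expiry=1+11=12). clock=1
Op 5: insert b.com -> 10.0.0.1 (expiry=1+7=8). clock=1
Op 6: tick 1 -> clock=2.
Op 7: tick 1 -> clock=3.
Op 8: tick 1 -> clock=4.
Op 9: insert a.com -> 10.0.0.2 (expiry=4+5=9). clock=4
Op 10: tick 1 -> clock=5.
Op 11: insert a.com -> 10.0.0.2 (expiry=5+11=16). clock=5
Op 12: insert a.com -> 10.0.0.2 (expiry=5+7=12). clock=5
Op 13: insert b.com -> 10.0.0.2 (expiry=5+3=8). clock=5
Op 14: tick 1 -> clock=6.
Op 15: insert a.com -> 10.0.0.1 (expiry=6+11=17). clock=6
Final cache (unexpired): {a.com,b.com} -> size=2

Answer: 2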